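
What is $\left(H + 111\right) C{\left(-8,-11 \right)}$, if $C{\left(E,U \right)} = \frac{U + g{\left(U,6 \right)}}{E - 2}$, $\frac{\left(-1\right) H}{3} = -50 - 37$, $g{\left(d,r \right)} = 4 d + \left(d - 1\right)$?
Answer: $\frac{12462}{5} \approx 2492.4$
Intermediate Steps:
$g{\left(d,r \right)} = -1 + 5 d$ ($g{\left(d,r \right)} = 4 d + \left(d - 1\right) = 4 d + \left(-1 + d\right) = -1 + 5 d$)
$H = 261$ ($H = - 3 \left(-50 - 37\right) = \left(-3\right) \left(-87\right) = 261$)
$C{\left(E,U \right)} = \frac{-1 + 6 U}{-2 + E}$ ($C{\left(E,U \right)} = \frac{U + \left(-1 + 5 U\right)}{E - 2} = \frac{-1 + 6 U}{-2 + E}$)
$\left(H + 111\right) C{\left(-8,-11 \right)} = \left(261 + 111\right) \frac{-1 + 6 \left(-11\right)}{-2 - 8} = 372 \frac{-1 - 66}{-10} = 372 \left(\left(- \frac{1}{10}\right) \left(-67\right)\right) = 372 \cdot \frac{67}{10} = \frac{12462}{5}$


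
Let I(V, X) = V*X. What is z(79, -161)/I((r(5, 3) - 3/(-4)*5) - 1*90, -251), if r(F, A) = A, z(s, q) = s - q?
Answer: 320/27861 ≈ 0.011486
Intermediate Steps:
z(79, -161)/I((r(5, 3) - 3/(-4)*5) - 1*90, -251) = (79 - 1*(-161))/((((3 - 3/(-4)*5) - 1*90)*(-251))) = (79 + 161)/((((3 - 3*(-¼)*5) - 90)*(-251))) = 240/((((3 + (¾)*5) - 90)*(-251))) = 240/((((3 + 15/4) - 90)*(-251))) = 240/(((27/4 - 90)*(-251))) = 240/((-333/4*(-251))) = 240/(83583/4) = 240*(4/83583) = 320/27861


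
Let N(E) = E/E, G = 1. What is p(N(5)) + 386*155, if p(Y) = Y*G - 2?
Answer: 59829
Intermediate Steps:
N(E) = 1
p(Y) = -2 + Y (p(Y) = Y*1 - 2 = Y - 2 = -2 + Y)
p(N(5)) + 386*155 = (-2 + 1) + 386*155 = -1 + 59830 = 59829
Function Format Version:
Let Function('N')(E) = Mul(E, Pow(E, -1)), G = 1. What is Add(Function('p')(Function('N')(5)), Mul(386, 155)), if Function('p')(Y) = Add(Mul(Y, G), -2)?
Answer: 59829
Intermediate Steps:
Function('N')(E) = 1
Function('p')(Y) = Add(-2, Y) (Function('p')(Y) = Add(Mul(Y, 1), -2) = Add(Y, -2) = Add(-2, Y))
Add(Function('p')(Function('N')(5)), Mul(386, 155)) = Add(Add(-2, 1), Mul(386, 155)) = Add(-1, 59830) = 59829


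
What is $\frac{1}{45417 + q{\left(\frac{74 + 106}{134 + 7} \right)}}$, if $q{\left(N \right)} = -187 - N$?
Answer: $\frac{47}{2125750} \approx 2.211 \cdot 10^{-5}$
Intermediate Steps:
$\frac{1}{45417 + q{\left(\frac{74 + 106}{134 + 7} \right)}} = \frac{1}{45417 - \left(187 + \frac{74 + 106}{134 + 7}\right)} = \frac{1}{45417 - \left(187 + \frac{180}{141}\right)} = \frac{1}{45417 - \left(187 + 180 \cdot \frac{1}{141}\right)} = \frac{1}{45417 - \frac{8849}{47}} = \frac{1}{\frac{2125750}{47}} = \frac{47}{2125750}$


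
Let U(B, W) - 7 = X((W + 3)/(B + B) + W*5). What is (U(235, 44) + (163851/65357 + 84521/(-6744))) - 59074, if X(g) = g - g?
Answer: -26039239329589/440767608 ≈ -59077.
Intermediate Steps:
X(g) = 0
U(B, W) = 7 (U(B, W) = 7 + 0 = 7)
(U(235, 44) + (163851/65357 + 84521/(-6744))) - 59074 = (7 + (163851/65357 + 84521/(-6744))) - 59074 = (7 + (163851*(1/65357) + 84521*(-1/6744))) - 59074 = (7 + (163851/65357 - 84521/6744)) - 59074 = (7 - 4419027853/440767608) - 59074 = -1333654597/440767608 - 59074 = -26039239329589/440767608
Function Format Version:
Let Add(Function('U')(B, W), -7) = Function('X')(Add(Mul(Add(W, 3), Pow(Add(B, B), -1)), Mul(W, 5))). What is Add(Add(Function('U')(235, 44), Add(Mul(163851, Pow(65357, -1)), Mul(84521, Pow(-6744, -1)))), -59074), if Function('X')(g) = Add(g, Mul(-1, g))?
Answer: Rational(-26039239329589, 440767608) ≈ -59077.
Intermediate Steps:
Function('X')(g) = 0
Function('U')(B, W) = 7 (Function('U')(B, W) = Add(7, 0) = 7)
Add(Add(Function('U')(235, 44), Add(Mul(163851, Pow(65357, -1)), Mul(84521, Pow(-6744, -1)))), -59074) = Add(Add(7, Add(Mul(163851, Pow(65357, -1)), Mul(84521, Pow(-6744, -1)))), -59074) = Add(Add(7, Add(Mul(163851, Rational(1, 65357)), Mul(84521, Rational(-1, 6744)))), -59074) = Add(Add(7, Add(Rational(163851, 65357), Rational(-84521, 6744))), -59074) = Add(Add(7, Rational(-4419027853, 440767608)), -59074) = Add(Rational(-1333654597, 440767608), -59074) = Rational(-26039239329589, 440767608)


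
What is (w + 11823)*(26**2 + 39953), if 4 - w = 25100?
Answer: -539268717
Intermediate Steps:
w = -25096 (w = 4 - 1*25100 = 4 - 25100 = -25096)
(w + 11823)*(26**2 + 39953) = (-25096 + 11823)*(26**2 + 39953) = -13273*(676 + 39953) = -13273*40629 = -539268717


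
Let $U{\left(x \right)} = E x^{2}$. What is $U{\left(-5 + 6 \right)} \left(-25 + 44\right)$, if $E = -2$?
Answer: $-38$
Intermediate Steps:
$U{\left(x \right)} = - 2 x^{2}$
$U{\left(-5 + 6 \right)} \left(-25 + 44\right) = - 2 \left(-5 + 6\right)^{2} \left(-25 + 44\right) = - 2 \cdot 1^{2} \cdot 19 = \left(-2\right) 1 \cdot 19 = \left(-2\right) 19 = -38$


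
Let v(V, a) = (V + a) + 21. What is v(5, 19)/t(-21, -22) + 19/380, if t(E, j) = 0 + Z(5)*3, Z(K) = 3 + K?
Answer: 77/40 ≈ 1.9250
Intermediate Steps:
t(E, j) = 24 (t(E, j) = 0 + (3 + 5)*3 = 0 + 8*3 = 0 + 24 = 24)
v(V, a) = 21 + V + a
v(5, 19)/t(-21, -22) + 19/380 = (21 + 5 + 19)/24 + 19/380 = 45*(1/24) + 19*(1/380) = 15/8 + 1/20 = 77/40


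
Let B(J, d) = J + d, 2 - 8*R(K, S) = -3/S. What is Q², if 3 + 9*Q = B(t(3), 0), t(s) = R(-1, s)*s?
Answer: 25/576 ≈ 0.043403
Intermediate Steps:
R(K, S) = ¼ + 3/(8*S) (R(K, S) = ¼ - (-3)/(8*S) = ¼ + 3/(8*S))
t(s) = 3/8 + s/4 (t(s) = ((3 + 2*s)/(8*s))*s = 3/8 + s/4)
Q = -5/24 (Q = -⅓ + ((3/8 + (¼)*3) + 0)/9 = -⅓ + ((3/8 + ¾) + 0)/9 = -⅓ + (9/8 + 0)/9 = -⅓ + (⅑)*(9/8) = -⅓ + ⅛ = -5/24 ≈ -0.20833)
Q² = (-5/24)² = 25/576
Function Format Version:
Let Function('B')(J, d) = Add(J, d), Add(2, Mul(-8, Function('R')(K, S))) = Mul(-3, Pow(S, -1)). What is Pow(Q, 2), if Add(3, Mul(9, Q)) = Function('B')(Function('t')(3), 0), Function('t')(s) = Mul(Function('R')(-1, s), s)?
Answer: Rational(25, 576) ≈ 0.043403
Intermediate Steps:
Function('R')(K, S) = Add(Rational(1, 4), Mul(Rational(3, 8), Pow(S, -1))) (Function('R')(K, S) = Add(Rational(1, 4), Mul(Rational(-1, 8), Mul(-3, Pow(S, -1)))) = Add(Rational(1, 4), Mul(Rational(3, 8), Pow(S, -1))))
Function('t')(s) = Add(Rational(3, 8), Mul(Rational(1, 4), s)) (Function('t')(s) = Mul(Mul(Rational(1, 8), Pow(s, -1), Add(3, Mul(2, s))), s) = Add(Rational(3, 8), Mul(Rational(1, 4), s)))
Q = Rational(-5, 24) (Q = Add(Rational(-1, 3), Mul(Rational(1, 9), Add(Add(Rational(3, 8), Mul(Rational(1, 4), 3)), 0))) = Add(Rational(-1, 3), Mul(Rational(1, 9), Add(Add(Rational(3, 8), Rational(3, 4)), 0))) = Add(Rational(-1, 3), Mul(Rational(1, 9), Add(Rational(9, 8), 0))) = Add(Rational(-1, 3), Mul(Rational(1, 9), Rational(9, 8))) = Add(Rational(-1, 3), Rational(1, 8)) = Rational(-5, 24) ≈ -0.20833)
Pow(Q, 2) = Pow(Rational(-5, 24), 2) = Rational(25, 576)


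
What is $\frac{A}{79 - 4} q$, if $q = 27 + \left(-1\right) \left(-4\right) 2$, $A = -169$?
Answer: $- \frac{1183}{15} \approx -78.867$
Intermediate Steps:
$q = 35$ ($q = 27 + 4 \cdot 2 = 27 + 8 = 35$)
$\frac{A}{79 - 4} q = - \frac{169}{79 - 4} \cdot 35 = - \frac{169}{75} \cdot 35 = \left(-169\right) \frac{1}{75} \cdot 35 = \left(- \frac{169}{75}\right) 35 = - \frac{1183}{15}$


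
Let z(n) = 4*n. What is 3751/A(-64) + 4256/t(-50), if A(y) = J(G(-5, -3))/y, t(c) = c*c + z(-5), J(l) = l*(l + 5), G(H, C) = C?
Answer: 18605758/465 ≈ 40012.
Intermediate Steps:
J(l) = l*(5 + l)
t(c) = -20 + c**2 (t(c) = c*c + 4*(-5) = c**2 - 20 = -20 + c**2)
A(y) = -6/y (A(y) = (-3*(5 - 3))/y = (-3*2)/y = -6/y)
3751/A(-64) + 4256/t(-50) = 3751/((-6/(-64))) + 4256/(-20 + (-50)**2) = 3751/((-6*(-1/64))) + 4256/(-20 + 2500) = 3751/(3/32) + 4256/2480 = 3751*(32/3) + 4256*(1/2480) = 120032/3 + 266/155 = 18605758/465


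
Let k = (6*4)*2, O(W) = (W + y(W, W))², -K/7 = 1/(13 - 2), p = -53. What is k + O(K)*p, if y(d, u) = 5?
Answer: -116304/121 ≈ -961.19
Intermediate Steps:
K = -7/11 (K = -7/(13 - 2) = -7/11 ≈ -0.63636)
O(W) = (5 + W)² (O(W) = (W + 5)² = (5 + W)²)
k = 48 (k = 24*2 = 48)
k + O(K)*p = 48 + (5 - 7/11)²*(-53) = 48 + (48/11)²*(-53) = 48 + (2304/121)*(-53) = 48 - 122112/121 = -116304/121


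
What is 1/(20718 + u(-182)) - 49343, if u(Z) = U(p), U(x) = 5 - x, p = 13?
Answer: -1021893529/20710 ≈ -49343.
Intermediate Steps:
u(Z) = -8 (u(Z) = 5 - 1*13 = 5 - 13 = -8)
1/(20718 + u(-182)) - 49343 = 1/(20718 - 8) - 49343 = 1/20710 - 49343 = -1021893529/20710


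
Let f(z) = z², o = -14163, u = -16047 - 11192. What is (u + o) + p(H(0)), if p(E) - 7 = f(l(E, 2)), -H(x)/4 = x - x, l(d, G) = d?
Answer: -41395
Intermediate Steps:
H(x) = 0 (H(x) = -4*(x - x) = -4*0 = 0)
u = -27239
p(E) = 7 + E²
(u + o) + p(H(0)) = (-27239 - 14163) + (7 + 0²) = -41402 + (7 + 0) = -41402 + 7 = -41395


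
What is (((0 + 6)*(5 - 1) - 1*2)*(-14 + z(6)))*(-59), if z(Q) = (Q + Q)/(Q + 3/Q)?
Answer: 205084/13 ≈ 15776.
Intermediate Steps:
z(Q) = 2*Q/(Q + 3/Q) (z(Q) = (2*Q)/(Q + 3/Q) = 2*Q/(Q + 3/Q))
(((0 + 6)*(5 - 1) - 1*2)*(-14 + z(6)))*(-59) = (((0 + 6)*(5 - 1) - 1*2)*(-14 + 2*6²/(3 + 6²)))*(-59) = ((6*4 - 2)*(-14 + 2*36/(3 + 36)))*(-59) = ((24 - 2)*(-14 + 2*36/39))*(-59) = (22*(-14 + 2*36*(1/39)))*(-59) = (22*(-14 + 24/13))*(-59) = (22*(-158/13))*(-59) = -3476/13*(-59) = 205084/13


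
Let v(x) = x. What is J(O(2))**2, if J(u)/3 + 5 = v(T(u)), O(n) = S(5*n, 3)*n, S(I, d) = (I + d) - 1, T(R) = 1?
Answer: 144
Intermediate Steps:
S(I, d) = -1 + I + d
O(n) = n*(2 + 5*n) (O(n) = (-1 + 5*n + 3)*n = (2 + 5*n)*n = n*(2 + 5*n))
J(u) = -12 (J(u) = -15 + 3*1 = -15 + 3 = -12)
J(O(2))**2 = (-12)**2 = 144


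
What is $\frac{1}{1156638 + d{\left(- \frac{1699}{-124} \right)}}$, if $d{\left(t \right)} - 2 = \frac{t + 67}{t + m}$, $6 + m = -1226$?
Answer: $\frac{151069}{174732438153} \approx 8.6457 \cdot 10^{-7}$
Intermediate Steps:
$m = -1232$ ($m = -6 - 1226 = -1232$)
$d{\left(t \right)} = 2 + \frac{67 + t}{-1232 + t}$ ($d{\left(t \right)} = 2 + \frac{t + 67}{t - 1232} = 2 + \frac{67 + t}{-1232 + t}$)
$\frac{1}{1156638 + d{\left(- \frac{1699}{-124} \right)}} = \frac{1}{1156638 + \frac{3 \left(-799 - \frac{1699}{-124}\right)}{-1232 - \frac{1699}{-124}}} = \frac{1}{1156638 + \frac{3 \left(-799 - - \frac{1699}{124}\right)}{-1232 - - \frac{1699}{124}}} = \frac{1}{1156638 + \frac{3 \left(-799 + \frac{1699}{124}\right)}{-1232 + \frac{1699}{124}}} = \frac{1}{1156638 + 3 \frac{1}{- \frac{151069}{124}} \left(- \frac{97377}{124}\right)} = \frac{1}{1156638 + 3 \left(- \frac{124}{151069}\right) \left(- \frac{97377}{124}\right)} = \frac{1}{1156638 + \frac{292131}{151069}} = \frac{1}{\frac{174732438153}{151069}} = \frac{151069}{174732438153}$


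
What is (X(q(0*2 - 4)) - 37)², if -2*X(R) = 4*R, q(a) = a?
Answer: 841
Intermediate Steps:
X(R) = -2*R
(X(q(0*2 - 4)) - 37)² = (-2*(0*2 - 4) - 37)² = (-2*(0 - 4) - 37)² = (-2*(-4) - 37)² = (8 - 37)² = (-29)² = 841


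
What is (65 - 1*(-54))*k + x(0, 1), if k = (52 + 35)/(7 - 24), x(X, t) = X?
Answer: -609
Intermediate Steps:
k = -87/17 (k = 87/(-17) = 87*(-1/17) = -87/17 ≈ -5.1176)
(65 - 1*(-54))*k + x(0, 1) = (65 - 1*(-54))*(-87/17) + 0 = (65 + 54)*(-87/17) + 0 = 119*(-87/17) + 0 = -609 + 0 = -609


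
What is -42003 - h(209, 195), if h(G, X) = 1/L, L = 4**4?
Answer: -10752769/256 ≈ -42003.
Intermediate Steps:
L = 256
h(G, X) = 1/256
-42003 - h(209, 195) = -42003 - 1*1/256 = -42003 - 1/256 = -10752769/256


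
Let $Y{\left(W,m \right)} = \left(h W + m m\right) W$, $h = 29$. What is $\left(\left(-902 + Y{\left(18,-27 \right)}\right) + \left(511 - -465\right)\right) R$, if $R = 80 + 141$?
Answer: $4992832$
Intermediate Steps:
$Y{\left(W,m \right)} = W \left(m^{2} + 29 W\right)$ ($Y{\left(W,m \right)} = \left(29 W + m m\right) W = \left(29 W + m^{2}\right) W = \left(m^{2} + 29 W\right) W = W \left(m^{2} + 29 W\right)$)
$R = 221$
$\left(\left(-902 + Y{\left(18,-27 \right)}\right) + \left(511 - -465\right)\right) R = \left(\left(-902 + 18 \left(\left(-27\right)^{2} + 29 \cdot 18\right)\right) + \left(511 - -465\right)\right) 221 = \left(\left(-902 + 18 \left(729 + 522\right)\right) + \left(511 + 465\right)\right) 221 = \left(\left(-902 + 18 \cdot 1251\right) + 976\right) 221 = \left(\left(-902 + 22518\right) + 976\right) 221 = \left(21616 + 976\right) 221 = 22592 \cdot 221 = 4992832$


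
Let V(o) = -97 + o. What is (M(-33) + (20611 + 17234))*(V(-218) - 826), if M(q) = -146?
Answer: -43014559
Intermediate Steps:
(M(-33) + (20611 + 17234))*(V(-218) - 826) = (-146 + (20611 + 17234))*((-97 - 218) - 826) = (-146 + 37845)*(-315 - 826) = 37699*(-1141) = -43014559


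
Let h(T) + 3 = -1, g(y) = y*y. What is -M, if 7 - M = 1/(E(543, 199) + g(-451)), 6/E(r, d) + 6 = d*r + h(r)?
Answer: -153837966924/21976867853 ≈ -7.0000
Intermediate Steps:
g(y) = y²
h(T) = -4 (h(T) = -3 - 1 = -4)
E(r, d) = 6/(-10 + d*r) (E(r, d) = 6/(-6 + (d*r - 4)) = 6/(-6 + (-4 + d*r)) = 6/(-10 + d*r))
M = 153837966924/21976867853 (M = 7 - 1/(6/(-10 + 199*543) + (-451)²) = 7 - 1/(6/(-10 + 108057) + 203401) = 7 - 1/(6/108047 + 203401) = 7 - 1/21976867853/108047 = 7 - 1*108047/21976867853 = 7 - 108047/21976867853 = 153837966924/21976867853 ≈ 7.0000)
-M = -1*153837966924/21976867853 = -153837966924/21976867853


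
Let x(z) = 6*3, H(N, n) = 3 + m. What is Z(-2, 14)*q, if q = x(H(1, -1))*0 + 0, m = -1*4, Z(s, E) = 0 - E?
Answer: 0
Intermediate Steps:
Z(s, E) = -E
m = -4
H(N, n) = -1 (H(N, n) = 3 - 4 = -1)
x(z) = 18
q = 0 (q = 18*0 + 0 = 0 + 0 = 0)
Z(-2, 14)*q = -1*14*0 = -14*0 = 0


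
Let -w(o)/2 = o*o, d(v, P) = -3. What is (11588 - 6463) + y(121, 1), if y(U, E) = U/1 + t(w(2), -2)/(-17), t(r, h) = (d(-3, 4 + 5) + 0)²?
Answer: 89173/17 ≈ 5245.5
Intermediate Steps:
w(o) = -2*o² (w(o) = -2*o*o = -2*o²)
t(r, h) = 9 (t(r, h) = (-3 + 0)² = (-3)² = 9)
y(U, E) = -9/17 + U (y(U, E) = U/1 + 9/(-17) = U*1 + 9*(-1/17) = U - 9/17 = -9/17 + U)
(11588 - 6463) + y(121, 1) = (11588 - 6463) + (-9/17 + 121) = 5125 + 2048/17 = 89173/17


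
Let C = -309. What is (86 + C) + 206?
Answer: -17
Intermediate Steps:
(86 + C) + 206 = (86 - 309) + 206 = -223 + 206 = -17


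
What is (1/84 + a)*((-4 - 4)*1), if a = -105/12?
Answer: 1468/21 ≈ 69.905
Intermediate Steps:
a = -35/4 (a = -105*1/12 = -35/4 ≈ -8.7500)
(1/84 + a)*((-4 - 4)*1) = (1/84 - 35/4)*((-4 - 4)*1) = (1/84 - 35/4)*(-8*1) = -367/42*(-8) = 1468/21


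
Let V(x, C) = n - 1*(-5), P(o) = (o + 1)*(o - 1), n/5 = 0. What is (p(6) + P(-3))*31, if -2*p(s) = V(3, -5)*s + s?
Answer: -310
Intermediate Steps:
n = 0 (n = 5*0 = 0)
P(o) = (1 + o)*(-1 + o)
V(x, C) = 5 (V(x, C) = 0 - 1*(-5) = 0 + 5 = 5)
p(s) = -3*s (p(s) = -(5*s + s)/2 = -3*s)
(p(6) + P(-3))*31 = (-3*6 + (-1 + (-3)²))*31 = (-18 + (-1 + 9))*31 = (-18 + 8)*31 = -10*31 = -310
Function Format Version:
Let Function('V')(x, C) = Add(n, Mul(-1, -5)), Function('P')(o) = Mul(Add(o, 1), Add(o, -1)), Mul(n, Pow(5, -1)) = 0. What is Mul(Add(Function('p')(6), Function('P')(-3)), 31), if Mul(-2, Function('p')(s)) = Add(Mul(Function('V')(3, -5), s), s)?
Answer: -310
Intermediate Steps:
n = 0 (n = Mul(5, 0) = 0)
Function('P')(o) = Mul(Add(1, o), Add(-1, o))
Function('V')(x, C) = 5 (Function('V')(x, C) = Add(0, Mul(-1, -5)) = Add(0, 5) = 5)
Function('p')(s) = Mul(-3, s) (Function('p')(s) = Mul(Rational(-1, 2), Add(Mul(5, s), s)) = Mul(Rational(-1, 2), Mul(6, s)) = Mul(-3, s))
Mul(Add(Function('p')(6), Function('P')(-3)), 31) = Mul(Add(Mul(-3, 6), Add(-1, Pow(-3, 2))), 31) = Mul(Add(-18, Add(-1, 9)), 31) = Mul(Add(-18, 8), 31) = Mul(-10, 31) = -310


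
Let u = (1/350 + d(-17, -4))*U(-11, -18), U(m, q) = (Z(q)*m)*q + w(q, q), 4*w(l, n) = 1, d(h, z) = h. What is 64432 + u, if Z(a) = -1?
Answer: 13558637/200 ≈ 67793.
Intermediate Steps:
w(l, n) = 1/4 (w(l, n) = (1/4)*1 = 1/4)
U(m, q) = 1/4 - m*q (U(m, q) = (-m)*q + 1/4 = -m*q + 1/4 = 1/4 - m*q)
u = 672237/200 (u = (1/350 - 17)*(1/4 - 1*(-11)*(-18)) = (1/350 - 17)*(1/4 - 198) = -5949/350*(-791/4) = 672237/200 ≈ 3361.2)
64432 + u = 64432 + 672237/200 = 13558637/200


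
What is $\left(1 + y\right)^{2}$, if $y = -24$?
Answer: $529$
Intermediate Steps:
$\left(1 + y\right)^{2} = \left(1 - 24\right)^{2} = \left(-23\right)^{2} = 529$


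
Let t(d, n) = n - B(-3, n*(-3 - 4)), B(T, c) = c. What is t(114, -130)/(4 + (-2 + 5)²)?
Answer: -80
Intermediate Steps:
t(d, n) = 8*n (t(d, n) = n - n*(-3 - 4) = n - n*(-7) = n - (-7)*n = n + 7*n = 8*n)
t(114, -130)/(4 + (-2 + 5)²) = (8*(-130))/(4 + (-2 + 5)²) = -1040/(4 + 3²) = -1040/(4 + 9) = -1040/13 = (1/13)*(-1040) = -80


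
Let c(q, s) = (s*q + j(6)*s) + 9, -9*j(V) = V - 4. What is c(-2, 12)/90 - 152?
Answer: -41093/270 ≈ -152.20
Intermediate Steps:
j(V) = 4/9 - V/9 (j(V) = -(V - 4)/9 = -(-4 + V)/9 = 4/9 - V/9)
c(q, s) = 9 - 2*s/9 + q*s (c(q, s) = (s*q + (4/9 - 1/9*6)*s) + 9 = (q*s + (4/9 - 2/3)*s) + 9 = (q*s - 2*s/9) + 9 = (-2*s/9 + q*s) + 9 = 9 - 2*s/9 + q*s)
c(-2, 12)/90 - 152 = (9 - 2/9*12 - 2*12)/90 - 152 = (9 - 8/3 - 24)*(1/90) - 152 = -53/3*1/90 - 152 = -53/270 - 152 = -41093/270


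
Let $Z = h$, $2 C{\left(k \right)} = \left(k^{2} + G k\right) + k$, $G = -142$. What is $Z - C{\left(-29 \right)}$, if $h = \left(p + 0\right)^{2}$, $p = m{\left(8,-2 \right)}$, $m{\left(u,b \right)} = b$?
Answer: $-2461$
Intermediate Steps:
$p = -2$
$h = 4$ ($h = \left(-2 + 0\right)^{2} = \left(-2\right)^{2} = 4$)
$C{\left(k \right)} = \frac{k^{2}}{2} - \frac{141 k}{2}$ ($C{\left(k \right)} = \frac{\left(k^{2} - 142 k\right) + k}{2} = \frac{k^{2} - 141 k}{2} = \frac{k^{2}}{2} - \frac{141 k}{2}$)
$Z = 4$
$Z - C{\left(-29 \right)} = 4 - \frac{1}{2} \left(-29\right) \left(-141 - 29\right) = 4 - \frac{1}{2} \left(-29\right) \left(-170\right) = 4 - 2465 = -2461$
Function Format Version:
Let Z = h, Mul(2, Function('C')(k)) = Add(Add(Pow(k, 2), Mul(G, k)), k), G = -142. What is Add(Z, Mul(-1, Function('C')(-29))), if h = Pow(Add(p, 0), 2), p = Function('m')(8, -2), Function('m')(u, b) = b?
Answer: -2461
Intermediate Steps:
p = -2
h = 4 (h = Pow(Add(-2, 0), 2) = Pow(-2, 2) = 4)
Function('C')(k) = Add(Mul(Rational(1, 2), Pow(k, 2)), Mul(Rational(-141, 2), k)) (Function('C')(k) = Mul(Rational(1, 2), Add(Add(Pow(k, 2), Mul(-142, k)), k)) = Mul(Rational(1, 2), Add(Pow(k, 2), Mul(-141, k))) = Add(Mul(Rational(1, 2), Pow(k, 2)), Mul(Rational(-141, 2), k)))
Z = 4
Add(Z, Mul(-1, Function('C')(-29))) = Add(4, Mul(-1, Mul(Rational(1, 2), -29, Add(-141, -29)))) = Add(4, Mul(-1, Mul(Rational(1, 2), -29, -170))) = Add(4, Mul(-1, 2465)) = Add(4, -2465) = -2461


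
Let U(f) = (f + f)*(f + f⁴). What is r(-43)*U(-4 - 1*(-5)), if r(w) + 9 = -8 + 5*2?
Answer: -28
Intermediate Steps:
r(w) = -7 (r(w) = -9 + (-8 + 5*2) = -9 + (-8 + 10) = -9 + 2 = -7)
U(f) = 2*f*(f + f⁴) (U(f) = (2*f)*(f + f⁴) = 2*f*(f + f⁴))
r(-43)*U(-4 - 1*(-5)) = -14*(-4 - 1*(-5))²*(1 + (-4 - 1*(-5))³) = -14*(-4 + 5)²*(1 + (-4 + 5)³) = -14*1²*(1 + 1³) = -14*(1 + 1) = -14*2 = -7*4 = -28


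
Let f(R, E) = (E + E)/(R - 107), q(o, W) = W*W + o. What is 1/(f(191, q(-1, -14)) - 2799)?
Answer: -14/39121 ≈ -0.00035786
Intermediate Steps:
q(o, W) = o + W**2 (q(o, W) = W**2 + o = o + W**2)
f(R, E) = 2*E/(-107 + R) (f(R, E) = (2*E)/(-107 + R) = 2*E/(-107 + R))
1/(f(191, q(-1, -14)) - 2799) = 1/(2*(-1 + (-14)**2)/(-107 + 191) - 2799) = 1/(2*(-1 + 196)/84 - 2799) = 1/(2*195*(1/84) - 2799) = 1/(65/14 - 2799) = 1/(-39121/14) = -14/39121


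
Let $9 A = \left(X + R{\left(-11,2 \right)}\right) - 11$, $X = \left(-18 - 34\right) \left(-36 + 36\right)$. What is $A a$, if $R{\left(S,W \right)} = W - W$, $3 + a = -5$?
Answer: $\frac{88}{9} \approx 9.7778$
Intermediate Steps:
$a = -8$ ($a = -3 - 5 = -8$)
$X = 0$ ($X = \left(-52\right) 0 = 0$)
$R{\left(S,W \right)} = 0$
$A = - \frac{11}{9}$ ($A = \frac{\left(0 + 0\right) - 11}{9} = \frac{0 - 11}{9} = \frac{1}{9} \left(-11\right) = - \frac{11}{9} \approx -1.2222$)
$A a = \left(- \frac{11}{9}\right) \left(-8\right) = \frac{88}{9}$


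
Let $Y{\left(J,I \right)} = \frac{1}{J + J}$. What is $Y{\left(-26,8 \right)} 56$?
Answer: $- \frac{14}{13} \approx -1.0769$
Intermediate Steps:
$Y{\left(J,I \right)} = \frac{1}{2 J}$
$Y{\left(-26,8 \right)} 56 = \frac{1}{2 \left(-26\right)} 56 = \frac{1}{2} \left(- \frac{1}{26}\right) 56 = \left(- \frac{1}{52}\right) 56 = - \frac{14}{13}$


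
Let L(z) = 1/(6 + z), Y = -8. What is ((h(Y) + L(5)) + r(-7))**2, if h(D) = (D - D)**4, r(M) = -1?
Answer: 100/121 ≈ 0.82645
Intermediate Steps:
h(D) = 0 (h(D) = 0**4 = 0)
((h(Y) + L(5)) + r(-7))**2 = ((0 + 1/(6 + 5)) - 1)**2 = ((0 + 1/11) - 1)**2 = (1/11 - 1)**2 = (-10/11)**2 = 100/121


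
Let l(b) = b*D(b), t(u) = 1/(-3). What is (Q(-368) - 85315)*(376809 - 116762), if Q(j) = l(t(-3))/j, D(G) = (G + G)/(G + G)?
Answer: -24493244164673/1104 ≈ -2.2186e+10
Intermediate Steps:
t(u) = -⅓ (t(u) = 1*(-⅓) = -⅓)
D(G) = 1 (D(G) = (2*G)/((2*G)) = (2*G)*(1/(2*G)) = 1)
l(b) = b (l(b) = b*1 = b)
Q(j) = -1/(3*j)
(Q(-368) - 85315)*(376809 - 116762) = (-⅓/(-368) - 85315)*(376809 - 116762) = (-⅓*(-1/368) - 85315)*260047 = (1/1104 - 85315)*260047 = -94187759/1104*260047 = -24493244164673/1104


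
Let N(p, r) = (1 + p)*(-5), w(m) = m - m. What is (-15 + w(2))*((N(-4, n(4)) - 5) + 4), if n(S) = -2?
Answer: -210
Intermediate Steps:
w(m) = 0
N(p, r) = -5 - 5*p
(-15 + w(2))*((N(-4, n(4)) - 5) + 4) = (-15 + 0)*(((-5 - 5*(-4)) - 5) + 4) = -15*(((-5 + 20) - 5) + 4) = -15*((15 - 5) + 4) = -15*(10 + 4) = -15*14 = -210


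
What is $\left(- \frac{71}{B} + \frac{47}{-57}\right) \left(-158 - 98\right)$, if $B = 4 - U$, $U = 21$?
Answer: $- \frac{831488}{969} \approx -858.09$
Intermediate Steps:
$B = -17$ ($B = 4 - 21 = -17$)
$\left(- \frac{71}{B} + \frac{47}{-57}\right) \left(-158 - 98\right) = \left(- \frac{71}{-17} + \frac{47}{-57}\right) \left(-158 - 98\right) = \left(\left(-71\right) \left(- \frac{1}{17}\right) + 47 \left(- \frac{1}{57}\right)\right) \left(-256\right) = \left(\frac{71}{17} - \frac{47}{57}\right) \left(-256\right) = \frac{3248}{969} \left(-256\right) = - \frac{831488}{969}$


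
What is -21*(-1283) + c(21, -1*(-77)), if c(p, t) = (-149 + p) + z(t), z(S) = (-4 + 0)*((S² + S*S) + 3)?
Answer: -20629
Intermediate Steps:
z(S) = -12 - 8*S² (z(S) = -4*((S² + S²) + 3) = -4*(2*S² + 3) = -4*(3 + 2*S²) = -12 - 8*S²)
c(p, t) = -161 + p - 8*t² (c(p, t) = (-149 + p) + (-12 - 8*t²) = -161 + p - 8*t²)
-21*(-1283) + c(21, -1*(-77)) = -21*(-1283) + (-161 + 21 - 8*(-1*(-77))²) = 26943 + (-161 + 21 - 8*77²) = 26943 + (-161 + 21 - 8*5929) = 26943 + (-161 + 21 - 47432) = 26943 - 47572 = -20629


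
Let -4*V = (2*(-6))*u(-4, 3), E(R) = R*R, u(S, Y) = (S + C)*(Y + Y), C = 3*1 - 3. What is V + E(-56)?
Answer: 3064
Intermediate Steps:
C = 0 (C = 3 - 3 = 0)
u(S, Y) = 2*S*Y (u(S, Y) = (S + 0)*(Y + Y) = S*(2*Y) = 2*S*Y)
E(R) = R**2
V = -72 (V = -2*(-6)*2*(-4)*3/4 = -(-3)*(-24) = -1/4*288 = -72)
V + E(-56) = -72 + (-56)**2 = -72 + 3136 = 3064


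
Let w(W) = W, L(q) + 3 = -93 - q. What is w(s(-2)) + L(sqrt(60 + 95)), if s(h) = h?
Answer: -98 - sqrt(155) ≈ -110.45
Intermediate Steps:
L(q) = -96 - q (L(q) = -3 + (-93 - q) = -96 - q)
w(s(-2)) + L(sqrt(60 + 95)) = -2 + (-96 - sqrt(60 + 95)) = -2 + (-96 - sqrt(155)) = -98 - sqrt(155)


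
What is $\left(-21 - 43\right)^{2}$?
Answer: $4096$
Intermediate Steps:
$\left(-21 - 43\right)^{2} = \left(-64\right)^{2} = 4096$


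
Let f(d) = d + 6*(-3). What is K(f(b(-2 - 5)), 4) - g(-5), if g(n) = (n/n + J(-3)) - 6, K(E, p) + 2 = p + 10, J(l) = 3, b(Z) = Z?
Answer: 14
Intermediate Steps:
f(d) = -18 + d (f(d) = d - 18 = -18 + d)
K(E, p) = 8 + p (K(E, p) = -2 + (p + 10) = -2 + (10 + p) = 8 + p)
g(n) = -2 (g(n) = (n/n + 3) - 6 = (1 + 3) - 6 = 4 - 6 = -2)
K(f(b(-2 - 5)), 4) - g(-5) = (8 + 4) - 1*(-2) = 12 + 2 = 14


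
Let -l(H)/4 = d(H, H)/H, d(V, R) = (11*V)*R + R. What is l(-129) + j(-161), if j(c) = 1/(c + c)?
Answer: 1826383/322 ≈ 5672.0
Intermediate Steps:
d(V, R) = R + 11*R*V (d(V, R) = 11*R*V + R = R + 11*R*V)
l(H) = -4 - 44*H (l(H) = -4*H*(1 + 11*H)/H = -4*(1 + 11*H) = -4 - 44*H)
j(c) = 1/(2*c)
l(-129) + j(-161) = (-4 - 44*(-129)) + (1/2)/(-161) = (-4 + 5676) + (1/2)*(-1/161) = 5672 - 1/322 = 1826383/322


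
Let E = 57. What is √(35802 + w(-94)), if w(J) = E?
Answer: √35859 ≈ 189.36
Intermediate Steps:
w(J) = 57
√(35802 + w(-94)) = √(35802 + 57) = √35859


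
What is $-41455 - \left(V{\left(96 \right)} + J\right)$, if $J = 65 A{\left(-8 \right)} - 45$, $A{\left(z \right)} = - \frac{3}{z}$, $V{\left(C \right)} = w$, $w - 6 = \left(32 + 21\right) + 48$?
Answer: $- \frac{332331}{8} \approx -41541.0$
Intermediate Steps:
$w = 107$ ($w = 6 + \left(\left(32 + 21\right) + 48\right) = 6 + \left(53 + 48\right) = 6 + 101 = 107$)
$V{\left(C \right)} = 107$
$J = - \frac{165}{8}$ ($J = 65 \left(- \frac{3}{-8}\right) - 45 = 65 \left(\left(-3\right) \left(- \frac{1}{8}\right)\right) - 45 = 65 \cdot \frac{3}{8} - 45 = \frac{195}{8} - 45 = - \frac{165}{8} \approx -20.625$)
$-41455 - \left(V{\left(96 \right)} + J\right) = -41455 - \left(107 - \frac{165}{8}\right) = -41455 - \frac{691}{8} = - \frac{332331}{8}$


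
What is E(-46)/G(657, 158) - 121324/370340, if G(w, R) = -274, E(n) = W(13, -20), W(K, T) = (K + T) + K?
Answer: -4433102/12684145 ≈ -0.34950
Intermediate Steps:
W(K, T) = T + 2*K
E(n) = 6 (E(n) = -20 + 2*13 = -20 + 26 = 6)
E(-46)/G(657, 158) - 121324/370340 = 6/(-274) - 121324/370340 = 6*(-1/274) - 121324*1/370340 = -3/137 - 30331/92585 = -4433102/12684145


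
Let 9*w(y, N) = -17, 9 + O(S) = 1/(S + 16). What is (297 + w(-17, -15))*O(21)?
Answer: -881792/333 ≈ -2648.0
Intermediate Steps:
O(S) = -9 + 1/(16 + S) (O(S) = -9 + 1/(S + 16) = -9 + 1/(16 + S))
w(y, N) = -17/9 (w(y, N) = (⅑)*(-17) = -17/9)
(297 + w(-17, -15))*O(21) = (297 - 17/9)*((-143 - 9*21)/(16 + 21)) = 2656*((-143 - 189)/37)/9 = 2656*((1/37)*(-332))/9 = (2656/9)*(-332/37) = -881792/333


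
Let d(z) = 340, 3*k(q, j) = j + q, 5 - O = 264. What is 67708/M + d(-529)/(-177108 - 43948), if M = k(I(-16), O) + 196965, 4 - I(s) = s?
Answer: 15873919/46366496 ≈ 0.34236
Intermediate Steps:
O = -259 (O = 5 - 1*264 = 5 - 264 = -259)
I(s) = 4 - s
k(q, j) = j/3 + q/3 (k(q, j) = (j + q)/3 = j/3 + q/3)
M = 590656/3 (M = ((⅓)*(-259) + (4 - 1*(-16))/3) + 196965 = (-259/3 + (4 + 16)/3) + 196965 = (-259/3 + (⅓)*20) + 196965 = (-259/3 + 20/3) + 196965 = -239/3 + 196965 = 590656/3 ≈ 1.9689e+5)
67708/M + d(-529)/(-177108 - 43948) = 67708/(590656/3) + 340/(-177108 - 43948) = 67708*(3/590656) + 340/(-221056) = 50781/147664 + 340*(-1/221056) = 50781/147664 - 85/55264 = 15873919/46366496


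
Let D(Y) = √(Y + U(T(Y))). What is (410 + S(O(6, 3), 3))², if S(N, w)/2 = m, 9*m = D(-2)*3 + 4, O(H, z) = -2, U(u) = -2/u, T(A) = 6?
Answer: 13675120/81 + 14792*I*√21/81 ≈ 1.6883e+5 + 836.86*I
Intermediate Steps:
D(Y) = √(-⅓ + Y) (D(Y) = √(Y - 2/6) = √(Y - 2*⅙) = √(Y - ⅓) = √(-⅓ + Y))
m = 4/9 + I*√21/9 (m = ((√(-3 + 9*(-2))/3)*3 + 4)/9 = ((√(-3 - 18)/3)*3 + 4)/9 = ((√(-21)/3)*3 + 4)/9 = (((I*√21)/3)*3 + 4)/9 = ((I*√21/3)*3 + 4)/9 = (I*√21 + 4)/9 = (4 + I*√21)/9 = 4/9 + I*√21/9 ≈ 0.44444 + 0.50918*I)
S(N, w) = 8/9 + 2*I*√21/9 (S(N, w) = 2*(4/9 + I*√21/9) = 8/9 + 2*I*√21/9)
(410 + S(O(6, 3), 3))² = (410 + (8/9 + 2*I*√21/9))² = (3698/9 + 2*I*√21/9)²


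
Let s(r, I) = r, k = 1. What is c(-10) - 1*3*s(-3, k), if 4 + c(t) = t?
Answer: -5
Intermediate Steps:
c(t) = -4 + t
c(-10) - 1*3*s(-3, k) = (-4 - 10) - 1*3*(-3) = -14 - 3*(-3) = -14 - 1*(-9) = -14 + 9 = -5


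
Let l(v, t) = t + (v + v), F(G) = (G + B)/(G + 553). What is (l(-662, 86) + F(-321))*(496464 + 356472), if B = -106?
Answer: -30667633731/29 ≈ -1.0575e+9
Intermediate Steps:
F(G) = (-106 + G)/(553 + G) (F(G) = (G - 106)/(G + 553) = (-106 + G)/(553 + G))
l(v, t) = t + 2*v
(l(-662, 86) + F(-321))*(496464 + 356472) = ((86 + 2*(-662)) + (-106 - 321)/(553 - 321))*(496464 + 356472) = ((86 - 1324) - 427/232)*852936 = (-1238 + (1/232)*(-427))*852936 = (-1238 - 427/232)*852936 = -287643/232*852936 = -30667633731/29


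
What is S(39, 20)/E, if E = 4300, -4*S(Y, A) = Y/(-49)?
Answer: 39/842800 ≈ 4.6274e-5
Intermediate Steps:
S(Y, A) = Y/196 (S(Y, A) = -Y/(4*(-49)) = -Y*(-1)/(4*49) = -(-1)*Y/196 = Y/196)
S(39, 20)/E = ((1/196)*39)/4300 = (39/196)*(1/4300) = 39/842800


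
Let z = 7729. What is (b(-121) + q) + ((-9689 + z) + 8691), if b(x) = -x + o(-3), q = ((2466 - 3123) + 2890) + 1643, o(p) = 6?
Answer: 10734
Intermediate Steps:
q = 3876 (q = (-657 + 2890) + 1643 = 2233 + 1643 = 3876)
b(x) = 6 - x (b(x) = -x + 6 = 6 - x)
(b(-121) + q) + ((-9689 + z) + 8691) = ((6 - 1*(-121)) + 3876) + ((-9689 + 7729) + 8691) = ((6 + 121) + 3876) + (-1960 + 8691) = (127 + 3876) + 6731 = 4003 + 6731 = 10734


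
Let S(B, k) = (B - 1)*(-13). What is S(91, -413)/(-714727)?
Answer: 90/54979 ≈ 0.0016370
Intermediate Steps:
S(B, k) = 13 - 13*B (S(B, k) = (-1 + B)*(-13) = 13 - 13*B)
S(91, -413)/(-714727) = (13 - 13*91)/(-714727) = (13 - 1183)*(-1/714727) = -1170*(-1/714727) = 90/54979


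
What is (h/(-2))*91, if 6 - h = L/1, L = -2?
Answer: -364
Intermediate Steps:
h = 8 (h = 6 - (-2)/1 = 6 - (-2) = 6 - 1*(-2) = 6 + 2 = 8)
(h/(-2))*91 = (8/(-2))*91 = (8*(-1/2))*91 = -4*91 = -364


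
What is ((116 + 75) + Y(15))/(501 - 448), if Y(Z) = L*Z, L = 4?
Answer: 251/53 ≈ 4.7358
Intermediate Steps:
Y(Z) = 4*Z
((116 + 75) + Y(15))/(501 - 448) = ((116 + 75) + 4*15)/(501 - 448) = (191 + 60)/53 = 251*(1/53) = 251/53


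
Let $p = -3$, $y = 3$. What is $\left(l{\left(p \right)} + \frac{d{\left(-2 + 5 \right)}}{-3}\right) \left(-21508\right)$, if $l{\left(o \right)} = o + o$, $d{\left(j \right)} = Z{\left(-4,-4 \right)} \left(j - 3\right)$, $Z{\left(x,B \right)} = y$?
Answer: $129048$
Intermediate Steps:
$Z{\left(x,B \right)} = 3$
$d{\left(j \right)} = -9 + 3 j$ ($d{\left(j \right)} = 3 \left(j - 3\right) = 3 \left(-3 + j\right) = -9 + 3 j$)
$l{\left(o \right)} = 2 o$
$\left(l{\left(p \right)} + \frac{d{\left(-2 + 5 \right)}}{-3}\right) \left(-21508\right) = \left(2 \left(-3\right) + \frac{-9 + 3 \left(-2 + 5\right)}{-3}\right) \left(-21508\right) = \left(-6 - \frac{-9 + 3 \cdot 3}{3}\right) \left(-21508\right) = \left(-6 - \frac{-9 + 9}{3}\right) \left(-21508\right) = \left(-6 - 0\right) \left(-21508\right) = \left(-6 + 0\right) \left(-21508\right) = \left(-6\right) \left(-21508\right) = 129048$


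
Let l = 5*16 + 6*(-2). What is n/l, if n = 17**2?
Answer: 17/4 ≈ 4.2500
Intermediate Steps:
n = 289
l = 68 (l = 80 - 12 = 68)
n/l = 289/68 = 289*(1/68) = 17/4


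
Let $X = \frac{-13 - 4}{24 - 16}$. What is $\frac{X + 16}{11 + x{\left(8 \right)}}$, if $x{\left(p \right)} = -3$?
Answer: $\frac{111}{64} \approx 1.7344$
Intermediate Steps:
$X = - \frac{17}{8} \approx -2.125$
$\frac{X + 16}{11 + x{\left(8 \right)}} = \frac{- \frac{17}{8} + 16}{11 - 3} = \frac{1}{8} \cdot \frac{111}{8} = \frac{111}{64}$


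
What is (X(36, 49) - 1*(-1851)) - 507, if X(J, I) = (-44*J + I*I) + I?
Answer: 2210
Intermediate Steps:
X(J, I) = I + I² - 44*J (X(J, I) = (-44*J + I²) + I = (I² - 44*J) + I = I + I² - 44*J)
(X(36, 49) - 1*(-1851)) - 507 = ((49 + 49² - 44*36) - 1*(-1851)) - 507 = ((49 + 2401 - 1584) + 1851) - 507 = (866 + 1851) - 507 = 2717 - 507 = 2210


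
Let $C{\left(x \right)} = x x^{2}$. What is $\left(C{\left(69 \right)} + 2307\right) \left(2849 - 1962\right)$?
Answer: $293433792$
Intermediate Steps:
$C{\left(x \right)} = x^{3}$
$\left(C{\left(69 \right)} + 2307\right) \left(2849 - 1962\right) = \left(69^{3} + 2307\right) \left(2849 - 1962\right) = \left(328509 + 2307\right) 887 = 330816 \cdot 887 = 293433792$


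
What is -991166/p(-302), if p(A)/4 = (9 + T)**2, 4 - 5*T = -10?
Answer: -12389575/6962 ≈ -1779.6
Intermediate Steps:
T = 14/5 (T = 4/5 - 1/5*(-10) = 4/5 + 2 = 14/5 ≈ 2.8000)
p(A) = 13924/25 (p(A) = 4*(9 + 14/5)**2 = 4*(59/5)**2 = 4*(3481/25) = 13924/25)
-991166/p(-302) = -991166/13924/25 = -991166*25/13924 = -12389575/6962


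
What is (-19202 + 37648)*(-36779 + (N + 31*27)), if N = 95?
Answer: -661233762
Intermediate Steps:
(-19202 + 37648)*(-36779 + (N + 31*27)) = (-19202 + 37648)*(-36779 + (95 + 31*27)) = 18446*(-36779 + (95 + 837)) = 18446*(-36779 + 932) = 18446*(-35847) = -661233762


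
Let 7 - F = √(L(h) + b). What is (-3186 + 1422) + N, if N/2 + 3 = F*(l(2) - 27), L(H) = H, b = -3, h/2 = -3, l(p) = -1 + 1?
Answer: -2148 + 162*I ≈ -2148.0 + 162.0*I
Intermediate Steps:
l(p) = 0
h = -6 (h = 2*(-3) = -6)
F = 7 - 3*I (F = 7 - √(-6 - 3) = 7 - √(-9) = 7 - 3*I ≈ 7.0 - 3.0*I)
N = -384 + 162*I (N = -6 + 2*((7 - 3*I)*(0 - 27)) = -6 + 2*((7 - 3*I)*(-27)) = -6 + 2*(-189 + 81*I) = -6 + (-378 + 162*I) = -384 + 162*I ≈ -384.0 + 162.0*I)
(-3186 + 1422) + N = (-3186 + 1422) + (-384 + 162*I) = -1764 + (-384 + 162*I) = -2148 + 162*I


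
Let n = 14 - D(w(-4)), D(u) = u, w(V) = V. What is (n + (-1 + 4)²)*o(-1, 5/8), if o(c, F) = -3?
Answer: -81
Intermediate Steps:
n = 18 (n = 14 - 1*(-4) = 14 + 4 = 18)
(n + (-1 + 4)²)*o(-1, 5/8) = (18 + (-1 + 4)²)*(-3) = (18 + 3²)*(-3) = (18 + 9)*(-3) = 27*(-3) = -81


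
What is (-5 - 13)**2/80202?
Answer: 54/13367 ≈ 0.0040398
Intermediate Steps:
(-5 - 13)**2/80202 = (-18)**2*(1/80202) = 324*(1/80202) = 54/13367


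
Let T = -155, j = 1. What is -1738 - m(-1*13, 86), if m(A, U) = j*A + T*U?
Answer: 11605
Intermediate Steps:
m(A, U) = A - 155*U (m(A, U) = 1*A - 155*U = A - 155*U)
-1738 - m(-1*13, 86) = -1738 - (-1*13 - 155*86) = -1738 - (-13 - 13330) = -1738 - 1*(-13343) = -1738 + 13343 = 11605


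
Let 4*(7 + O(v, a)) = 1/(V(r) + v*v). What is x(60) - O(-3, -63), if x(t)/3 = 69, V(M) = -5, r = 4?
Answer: 3423/16 ≈ 213.94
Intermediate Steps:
x(t) = 207 (x(t) = 3*69 = 207)
O(v, a) = -7 + 1/(4*(-5 + v**2)) (O(v, a) = -7 + 1/(4*(-5 + v*v)) = -7 + 1/(4*(-5 + v**2)))
x(60) - O(-3, -63) = 207 - (141 - 28*(-3)**2)/(4*(-5 + (-3)**2)) = 207 - (141 - 28*9)/(4*(-5 + 9)) = 207 - (141 - 252)/(4*4) = 207 - (-111)/(4*4) = 207 - 1*(-111/16) = 207 + 111/16 = 3423/16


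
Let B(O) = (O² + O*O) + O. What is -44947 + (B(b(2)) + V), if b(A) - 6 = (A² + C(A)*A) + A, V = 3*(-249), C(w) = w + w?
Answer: -44874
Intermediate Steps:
C(w) = 2*w
V = -747
b(A) = 6 + A + 3*A² (b(A) = 6 + ((A² + (2*A)*A) + A) = 6 + ((A² + 2*A²) + A) = 6 + (3*A² + A) = 6 + (A + 3*A²) = 6 + A + 3*A²)
B(O) = O + 2*O² (B(O) = (O² + O²) + O = 2*O² + O = O + 2*O²)
-44947 + (B(b(2)) + V) = -44947 + ((6 + 2 + 3*2²)*(1 + 2*(6 + 2 + 3*2²)) - 747) = -44947 + ((6 + 2 + 3*4)*(1 + 2*(6 + 2 + 3*4)) - 747) = -44947 + ((6 + 2 + 12)*(1 + 2*(6 + 2 + 12)) - 747) = -44947 + (20*(1 + 2*20) - 747) = -44947 + (20*(1 + 40) - 747) = -44947 + (20*41 - 747) = -44947 + (820 - 747) = -44947 + 73 = -44874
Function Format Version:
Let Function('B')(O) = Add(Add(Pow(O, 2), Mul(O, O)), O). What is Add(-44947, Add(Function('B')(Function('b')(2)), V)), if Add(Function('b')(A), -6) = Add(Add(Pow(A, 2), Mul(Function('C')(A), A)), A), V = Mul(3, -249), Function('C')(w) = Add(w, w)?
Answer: -44874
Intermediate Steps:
Function('C')(w) = Mul(2, w)
V = -747
Function('b')(A) = Add(6, A, Mul(3, Pow(A, 2))) (Function('b')(A) = Add(6, Add(Add(Pow(A, 2), Mul(Mul(2, A), A)), A)) = Add(6, Add(Add(Pow(A, 2), Mul(2, Pow(A, 2))), A)) = Add(6, Add(Mul(3, Pow(A, 2)), A)) = Add(6, Add(A, Mul(3, Pow(A, 2)))) = Add(6, A, Mul(3, Pow(A, 2))))
Function('B')(O) = Add(O, Mul(2, Pow(O, 2))) (Function('B')(O) = Add(Add(Pow(O, 2), Pow(O, 2)), O) = Add(Mul(2, Pow(O, 2)), O) = Add(O, Mul(2, Pow(O, 2))))
Add(-44947, Add(Function('B')(Function('b')(2)), V)) = Add(-44947, Add(Mul(Add(6, 2, Mul(3, Pow(2, 2))), Add(1, Mul(2, Add(6, 2, Mul(3, Pow(2, 2)))))), -747)) = Add(-44947, Add(Mul(Add(6, 2, Mul(3, 4)), Add(1, Mul(2, Add(6, 2, Mul(3, 4))))), -747)) = Add(-44947, Add(Mul(Add(6, 2, 12), Add(1, Mul(2, Add(6, 2, 12)))), -747)) = Add(-44947, Add(Mul(20, Add(1, Mul(2, 20))), -747)) = Add(-44947, Add(Mul(20, Add(1, 40)), -747)) = Add(-44947, Add(Mul(20, 41), -747)) = Add(-44947, Add(820, -747)) = Add(-44947, 73) = -44874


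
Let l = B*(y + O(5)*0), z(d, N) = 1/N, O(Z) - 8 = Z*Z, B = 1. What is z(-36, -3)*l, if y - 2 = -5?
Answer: 1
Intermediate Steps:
y = -3 (y = 2 - 5 = -3)
O(Z) = 8 + Z² (O(Z) = 8 + Z*Z = 8 + Z²)
l = -3 (l = 1*(-3 + (8 + 5²)*0) = 1*(-3 + (8 + 25)*0) = 1*(-3 + 33*0) = 1*(-3 + 0) = 1*(-3) = -3)
z(-36, -3)*l = -3/(-3) = -⅓*(-3) = 1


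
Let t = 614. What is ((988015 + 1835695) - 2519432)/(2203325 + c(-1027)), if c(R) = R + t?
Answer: 50713/367152 ≈ 0.13813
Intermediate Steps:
c(R) = 614 + R (c(R) = R + 614 = 614 + R)
((988015 + 1835695) - 2519432)/(2203325 + c(-1027)) = ((988015 + 1835695) - 2519432)/(2203325 + (614 - 1027)) = (2823710 - 2519432)/(2203325 - 413) = 304278/2202912 = 304278*(1/2202912) = 50713/367152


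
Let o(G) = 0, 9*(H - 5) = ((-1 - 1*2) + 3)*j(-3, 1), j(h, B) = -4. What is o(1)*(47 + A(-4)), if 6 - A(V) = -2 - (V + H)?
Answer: 0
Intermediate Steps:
H = 5 (H = 5 + (((-1 - 1*2) + 3)*(-4))/9 = 5 + (((-1 - 2) + 3)*(-4))/9 = 5 + ((-3 + 3)*(-4))/9 = 5 + (0*(-4))/9 = 5 + (⅑)*0 = 5 + 0 = 5)
A(V) = 13 + V (A(V) = 6 - (-2 - (V + 5)) = 6 - (-2 - (5 + V)) = 6 - (-2 + (-5 - V)) = 6 - (-7 - V) = 6 + (7 + V) = 13 + V)
o(1)*(47 + A(-4)) = 0*(47 + (13 - 4)) = 0*(47 + 9) = 0*56 = 0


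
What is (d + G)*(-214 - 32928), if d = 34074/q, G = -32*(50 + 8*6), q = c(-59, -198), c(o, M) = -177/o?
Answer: -272493524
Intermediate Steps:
q = 3 (q = -177/(-59) = -177*(-1/59) = 3)
G = -3136 (G = -32*(50 + 48) = -32*98 = -3136)
d = 11358 (d = 34074/3 = 34074*(1/3) = 11358)
(d + G)*(-214 - 32928) = (11358 - 3136)*(-214 - 32928) = 8222*(-33142) = -272493524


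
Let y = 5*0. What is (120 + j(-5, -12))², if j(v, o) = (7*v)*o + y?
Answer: 291600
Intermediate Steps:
y = 0
j(v, o) = 7*o*v (j(v, o) = (7*v)*o + 0 = 7*o*v + 0 = 7*o*v)
(120 + j(-5, -12))² = (120 + 7*(-12)*(-5))² = (120 + 420)² = 540² = 291600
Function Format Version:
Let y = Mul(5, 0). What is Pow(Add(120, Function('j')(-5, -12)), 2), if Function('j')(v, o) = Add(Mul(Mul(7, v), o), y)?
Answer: 291600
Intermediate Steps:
y = 0
Function('j')(v, o) = Mul(7, o, v) (Function('j')(v, o) = Add(Mul(Mul(7, v), o), 0) = Add(Mul(7, o, v), 0) = Mul(7, o, v))
Pow(Add(120, Function('j')(-5, -12)), 2) = Pow(Add(120, Mul(7, -12, -5)), 2) = Pow(Add(120, 420), 2) = Pow(540, 2) = 291600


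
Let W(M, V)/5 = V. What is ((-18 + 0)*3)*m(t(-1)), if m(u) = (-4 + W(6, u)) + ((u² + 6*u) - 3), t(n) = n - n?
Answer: 378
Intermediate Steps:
W(M, V) = 5*V
t(n) = 0
m(u) = -7 + u² + 11*u (m(u) = (-4 + 5*u) + ((u² + 6*u) - 3) = (-4 + 5*u) + (-3 + u² + 6*u) = -7 + u² + 11*u)
((-18 + 0)*3)*m(t(-1)) = ((-18 + 0)*3)*(-7 + 0² + 11*0) = (-18*3)*(-7 + 0 + 0) = -54*(-7) = 378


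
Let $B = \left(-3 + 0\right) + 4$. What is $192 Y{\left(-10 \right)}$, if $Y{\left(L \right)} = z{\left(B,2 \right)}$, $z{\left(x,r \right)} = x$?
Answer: $192$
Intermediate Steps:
$B = 1$ ($B = -3 + 4 = 1$)
$Y{\left(L \right)} = 1$
$192 Y{\left(-10 \right)} = 192 \cdot 1 = 192$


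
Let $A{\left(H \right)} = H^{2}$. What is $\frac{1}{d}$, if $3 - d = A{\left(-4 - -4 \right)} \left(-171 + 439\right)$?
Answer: $\frac{1}{3} \approx 0.33333$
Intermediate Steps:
$d = 3$ ($d = 3 - \left(-4 - -4\right)^{2} \left(-171 + 439\right) = 3 - \left(-4 + 4\right)^{2} \cdot 268 = 3 - 0^{2} \cdot 268 = 3 - 0 \cdot 268 = 3 - 0 = 3 + 0 = 3$)
$\frac{1}{d} = \frac{1}{3}$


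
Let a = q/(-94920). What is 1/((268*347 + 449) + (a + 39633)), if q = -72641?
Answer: 94920/12631836401 ≈ 7.5143e-6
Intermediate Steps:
a = 72641/94920 (a = -72641/(-94920) = -72641*(-1/94920) = 72641/94920 ≈ 0.76529)
1/((268*347 + 449) + (a + 39633)) = 1/((268*347 + 449) + (72641/94920 + 39633)) = 1/((92996 + 449) + 3762037001/94920) = 1/(93445 + 3762037001/94920) = 1/(12631836401/94920) = 94920/12631836401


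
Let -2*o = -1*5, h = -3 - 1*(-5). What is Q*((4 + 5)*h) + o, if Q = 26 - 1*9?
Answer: 617/2 ≈ 308.50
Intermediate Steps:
h = 2 (h = -3 + 5 = 2)
o = 5/2 (o = -(-1)*5/2 = -½*(-5) = 5/2 ≈ 2.5000)
Q = 17 (Q = 26 - 9 = 17)
Q*((4 + 5)*h) + o = 17*((4 + 5)*2) + 5/2 = 17*(9*2) + 5/2 = 17*18 + 5/2 = 306 + 5/2 = 617/2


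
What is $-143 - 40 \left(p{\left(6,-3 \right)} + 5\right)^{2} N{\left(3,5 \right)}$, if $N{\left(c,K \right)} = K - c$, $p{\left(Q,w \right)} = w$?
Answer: $-463$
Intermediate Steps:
$-143 - 40 \left(p{\left(6,-3 \right)} + 5\right)^{2} N{\left(3,5 \right)} = -143 - 40 \left(-3 + 5\right)^{2} \left(5 - 3\right) = -143 - 40 \cdot 2^{2} \left(5 - 3\right) = -143 - 40 \cdot 4 \cdot 2 = -143 - 320 = -463$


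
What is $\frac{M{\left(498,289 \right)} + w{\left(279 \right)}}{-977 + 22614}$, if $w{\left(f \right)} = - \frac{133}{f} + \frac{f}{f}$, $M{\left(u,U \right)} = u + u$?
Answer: $\frac{278030}{6036723} \approx 0.046056$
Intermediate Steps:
$M{\left(u,U \right)} = 2 u$
$w{\left(f \right)} = 1 - \frac{133}{f}$ ($w{\left(f \right)} = - \frac{133}{f} + 1 = 1 - \frac{133}{f}$)
$\frac{M{\left(498,289 \right)} + w{\left(279 \right)}}{-977 + 22614} = \frac{2 \cdot 498 + \frac{-133 + 279}{279}}{-977 + 22614} = \frac{996 + \frac{1}{279} \cdot 146}{21637} = \left(996 + \frac{146}{279}\right) \frac{1}{21637} = \frac{278030}{279} \cdot \frac{1}{21637} = \frac{278030}{6036723}$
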